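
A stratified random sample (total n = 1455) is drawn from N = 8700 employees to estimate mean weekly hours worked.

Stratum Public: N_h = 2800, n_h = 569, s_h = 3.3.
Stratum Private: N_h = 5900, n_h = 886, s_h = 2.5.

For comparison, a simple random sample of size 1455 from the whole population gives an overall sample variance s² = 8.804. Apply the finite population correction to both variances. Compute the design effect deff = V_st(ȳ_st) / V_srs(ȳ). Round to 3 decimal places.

V̂(ȳ_st) = Σ W_h² (1 − n_h/N_h) s_h²/n_h, with W_h = N_h/N and N = 8700:
  stratum Public: (2800/8700)²·(1 − 569/2800)·3.3²/569 = 0.00157955
  stratum Private: (5900/8700)²·(1 − 886/5900)·2.5²/886 = 0.00275705
V_st = 0.0043366
V_srs = (1 − 1455/8700)·8.804/1455 = 0.00503891
deff = V_st / V_srs = 0.0043366/0.00503891 = 0.8606

deff ≈ 0.861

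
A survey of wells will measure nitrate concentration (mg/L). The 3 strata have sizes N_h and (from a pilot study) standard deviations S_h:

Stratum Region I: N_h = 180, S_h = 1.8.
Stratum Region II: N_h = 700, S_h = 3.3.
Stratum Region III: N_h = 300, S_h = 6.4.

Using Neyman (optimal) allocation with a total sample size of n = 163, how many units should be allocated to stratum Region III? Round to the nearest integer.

Neyman allocation: n_h = n · N_h S_h / Σ N_i S_i, with n = 163.
  stratum Region I: N_h·S_h = 180·1.8 = 324.00
  stratum Region II: N_h·S_h = 700·3.3 = 2310.00
  stratum Region III: N_h·S_h = 300·6.4 = 1920.00
Σ N_h S_h = 4554.00
n for stratum Region III = 163·1920.00/4554.00 = 68.722 → 69

69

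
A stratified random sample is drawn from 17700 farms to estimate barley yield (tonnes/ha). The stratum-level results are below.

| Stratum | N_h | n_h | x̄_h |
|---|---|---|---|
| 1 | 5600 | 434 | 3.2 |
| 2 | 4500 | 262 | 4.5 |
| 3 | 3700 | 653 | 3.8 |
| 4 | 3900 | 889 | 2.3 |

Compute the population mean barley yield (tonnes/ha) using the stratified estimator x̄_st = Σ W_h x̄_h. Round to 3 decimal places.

N = Σ N_h = 17700. Stratum weights W_h = N_h/N.
x̄_st = (5600·3.2 + 4500·4.5 + 3700·3.8 + 3900·2.3) / 17700 = 3.45763

x̄_st ≈ 3.458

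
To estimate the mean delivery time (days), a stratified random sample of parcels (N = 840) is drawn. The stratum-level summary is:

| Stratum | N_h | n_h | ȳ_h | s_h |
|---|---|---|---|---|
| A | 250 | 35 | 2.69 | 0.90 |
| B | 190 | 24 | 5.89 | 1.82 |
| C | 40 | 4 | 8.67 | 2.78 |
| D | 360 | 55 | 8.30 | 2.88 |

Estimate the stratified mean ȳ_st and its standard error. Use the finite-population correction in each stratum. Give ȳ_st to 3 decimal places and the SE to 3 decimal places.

ȳ_st = Σ W_h ȳ_h = (250·2.69 + 190·5.89 + 40·8.67 + 360·8.30)/840 = 6.10286
V̂(ȳ_st) = Σ W_h² (1 − n_h/N_h) s_h²/n_h, with W_h = N_h/N and N = 840:
  stratum A: (250/840)²·(1 − 35/250)·0.90²/35 = 0.00176294
  stratum B: (190/840)²·(1 − 24/190)·1.82²/24 = 0.00616928
  stratum C: (40/840)²·(1 − 4/40)·2.78²/4 = 0.00394306
  stratum D: (360/840)²·(1 − 55/360)·2.88²/55 = 0.0234675
V̂(ȳ_st) = 0.0353427
SE(ȳ_st) = √0.0353427 = 0.187997

ȳ_st ≈ 6.103, SE ≈ 0.188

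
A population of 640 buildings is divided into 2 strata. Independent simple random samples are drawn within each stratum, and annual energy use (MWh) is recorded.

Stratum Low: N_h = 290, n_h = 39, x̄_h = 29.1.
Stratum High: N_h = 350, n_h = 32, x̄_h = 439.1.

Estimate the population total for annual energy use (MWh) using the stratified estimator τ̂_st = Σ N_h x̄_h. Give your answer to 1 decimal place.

τ̂_st ≈ 162124.0

τ̂_st = Σ N_h x̄_h = 290·29.1 + 350·439.1 = 162124.0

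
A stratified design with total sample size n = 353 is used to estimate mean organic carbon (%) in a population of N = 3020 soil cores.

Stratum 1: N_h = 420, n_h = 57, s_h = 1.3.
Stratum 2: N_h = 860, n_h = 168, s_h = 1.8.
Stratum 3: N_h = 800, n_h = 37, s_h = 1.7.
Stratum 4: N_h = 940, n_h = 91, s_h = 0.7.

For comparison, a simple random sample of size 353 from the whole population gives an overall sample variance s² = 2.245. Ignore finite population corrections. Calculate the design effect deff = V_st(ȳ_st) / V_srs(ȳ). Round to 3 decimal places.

V̂(ȳ_st) = Σ W_h² s_h²/n_h, with W_h = N_h/N and N = 3020:
  stratum 1: (420/3020)²·1.3²/57 = 0.000573451
  stratum 2: (860/3020)²·1.8²/168 = 0.00156394
  stratum 3: (800/3020)²·1.7²/37 = 0.00548103
  stratum 4: (940/3020)²·0.7²/91 = 0.000521671
V_st = 0.00814009
V_srs = s²/n = 2.245/353 = 0.00635977
deff = V_st / V_srs = 0.00814009/0.00635977 = 1.2799

deff ≈ 1.280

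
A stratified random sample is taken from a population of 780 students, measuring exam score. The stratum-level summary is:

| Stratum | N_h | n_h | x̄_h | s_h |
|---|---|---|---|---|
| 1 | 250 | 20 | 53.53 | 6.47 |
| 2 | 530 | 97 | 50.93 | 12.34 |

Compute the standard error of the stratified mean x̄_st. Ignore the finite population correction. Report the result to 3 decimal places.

SE(x̄_st) ≈ 0.969

V̂(x̄_st) = Σ W_h² s_h²/n_h, with W_h = N_h/N and N = 780:
  stratum 1: (250/780)²·6.47²/20 = 0.215015
  stratum 2: (530/780)²·12.34²/97 = 0.724805
V̂(x̄_st) = 0.93982
SE(x̄_st) = √0.93982 = 0.969443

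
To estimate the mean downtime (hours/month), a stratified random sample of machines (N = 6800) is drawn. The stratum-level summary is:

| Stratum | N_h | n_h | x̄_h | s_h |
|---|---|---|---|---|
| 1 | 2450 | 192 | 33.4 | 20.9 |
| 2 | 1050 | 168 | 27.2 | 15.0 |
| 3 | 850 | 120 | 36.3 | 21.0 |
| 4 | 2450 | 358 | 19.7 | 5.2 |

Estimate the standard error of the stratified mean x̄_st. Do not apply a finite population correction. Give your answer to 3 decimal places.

V̂(x̄_st) = Σ W_h² s_h²/n_h, with W_h = N_h/N and N = 6800:
  stratum 1: (2450/6800)²·20.9²/192 = 0.295329
  stratum 2: (1050/6800)²·15.0²/168 = 0.0319326
  stratum 3: (850/6800)²·21.0²/120 = 0.0574219
  stratum 4: (2450/6800)²·5.2²/358 = 0.00980478
V̂(x̄_st) = 0.394488
SE(x̄_st) = √0.394488 = 0.628083

SE(x̄_st) ≈ 0.628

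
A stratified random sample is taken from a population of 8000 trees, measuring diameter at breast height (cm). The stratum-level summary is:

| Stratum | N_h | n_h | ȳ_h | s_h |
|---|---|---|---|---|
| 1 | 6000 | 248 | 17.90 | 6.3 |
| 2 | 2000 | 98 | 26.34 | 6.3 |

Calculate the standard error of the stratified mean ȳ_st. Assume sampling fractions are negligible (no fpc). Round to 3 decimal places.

SE(ȳ_st) ≈ 0.340

V̂(ȳ_st) = Σ W_h² s_h²/n_h, with W_h = N_h/N and N = 8000:
  stratum 1: (6000/8000)²·6.3²/248 = 0.0900227
  stratum 2: (2000/8000)²·6.3²/98 = 0.0253125
V̂(ȳ_st) = 0.115335
SE(ȳ_st) = √0.115335 = 0.33961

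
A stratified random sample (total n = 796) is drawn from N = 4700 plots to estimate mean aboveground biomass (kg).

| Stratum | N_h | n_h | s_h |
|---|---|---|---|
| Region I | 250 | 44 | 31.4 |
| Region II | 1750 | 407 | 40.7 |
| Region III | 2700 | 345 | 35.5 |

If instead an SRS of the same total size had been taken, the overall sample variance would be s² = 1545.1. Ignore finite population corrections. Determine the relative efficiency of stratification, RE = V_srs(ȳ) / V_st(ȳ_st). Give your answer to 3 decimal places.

V̂(ȳ_st) = Σ W_h² s_h²/n_h, with W_h = N_h/N and N = 4700:
  stratum Region I: (250/4700)²·31.4²/44 = 0.0634002
  stratum Region II: (1750/4700)²·40.7²/407 = 0.564254
  stratum Region III: (2700/4700)²·35.5²/345 = 1.20551
V_st = 1.83316
V_srs = s²/n = 1545.1/796 = 1.94108
Relative efficiency = V_srs / V_st = 1.94108/1.83316 = 1.0589

RE ≈ 1.059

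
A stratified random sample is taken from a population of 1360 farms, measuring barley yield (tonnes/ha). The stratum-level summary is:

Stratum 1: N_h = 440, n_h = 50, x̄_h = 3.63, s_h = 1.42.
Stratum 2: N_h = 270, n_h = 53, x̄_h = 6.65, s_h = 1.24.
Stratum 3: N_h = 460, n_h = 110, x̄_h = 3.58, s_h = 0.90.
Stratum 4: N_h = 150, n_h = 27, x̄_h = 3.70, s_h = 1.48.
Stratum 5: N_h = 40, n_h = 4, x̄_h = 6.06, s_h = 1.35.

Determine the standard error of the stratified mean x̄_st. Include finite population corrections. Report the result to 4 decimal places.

SE(x̄_st) ≈ 0.0804

V̂(x̄_st) = Σ W_h² (1 − n_h/N_h) s_h²/n_h, with W_h = N_h/N and N = 1360:
  stratum 1: (440/1360)²·(1 − 50/440)·1.42²/50 = 0.0037415
  stratum 2: (270/1360)²·(1 − 53/270)·1.24²/53 = 0.000918995
  stratum 3: (460/1360)²·(1 − 110/460)·0.90²/110 = 0.000640974
  stratum 4: (150/1360)²·(1 − 27/150)·1.48²/27 = 0.000809242
  stratum 5: (40/1360)²·(1 − 4/40)·1.35²/4 = 0.000354725
V̂(x̄_st) = 0.00646544
SE(x̄_st) = √0.00646544 = 0.080408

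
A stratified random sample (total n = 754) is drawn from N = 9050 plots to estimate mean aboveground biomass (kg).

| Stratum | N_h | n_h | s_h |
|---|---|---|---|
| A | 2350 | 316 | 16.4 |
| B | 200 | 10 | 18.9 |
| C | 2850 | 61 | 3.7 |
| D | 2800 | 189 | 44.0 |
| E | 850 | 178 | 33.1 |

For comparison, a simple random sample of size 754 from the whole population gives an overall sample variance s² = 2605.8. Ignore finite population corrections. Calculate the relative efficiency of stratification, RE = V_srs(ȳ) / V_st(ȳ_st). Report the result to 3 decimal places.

RE ≈ 3.053

V̂(ȳ_st) = Σ W_h² s_h²/n_h, with W_h = N_h/N and N = 9050:
  stratum A: (2350/9050)²·16.4²/316 = 0.0573904
  stratum B: (200/9050)²·18.9²/10 = 0.0174456
  stratum C: (2850/9050)²·3.7²/61 = 0.022257
  stratum D: (2800/9050)²·44.0²/189 = 0.980534
  stratum E: (850/9050)²·33.1²/178 = 0.0542971
V_st = 1.13192
V_srs = s²/n = 2605.8/754 = 3.45597
Relative efficiency = V_srs / V_st = 3.45597/1.13192 = 3.0532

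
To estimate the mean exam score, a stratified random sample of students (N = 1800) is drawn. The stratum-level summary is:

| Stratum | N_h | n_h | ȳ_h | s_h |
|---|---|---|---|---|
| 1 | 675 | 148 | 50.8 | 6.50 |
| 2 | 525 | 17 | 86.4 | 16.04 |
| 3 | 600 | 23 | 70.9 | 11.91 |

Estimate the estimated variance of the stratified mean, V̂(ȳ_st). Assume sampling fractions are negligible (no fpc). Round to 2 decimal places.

V̂(ȳ_st) = Σ W_h² s_h²/n_h, with W_h = N_h/N and N = 1800:
  stratum 1: (675/1800)²·6.50²/148 = 0.0401446
  stratum 2: (525/1800)²·16.04²/17 = 1.28746
  stratum 3: (600/1800)²·11.91²/23 = 0.685257
V̂(ȳ_st) = 2.01286

V̂(ȳ_st) ≈ 2.01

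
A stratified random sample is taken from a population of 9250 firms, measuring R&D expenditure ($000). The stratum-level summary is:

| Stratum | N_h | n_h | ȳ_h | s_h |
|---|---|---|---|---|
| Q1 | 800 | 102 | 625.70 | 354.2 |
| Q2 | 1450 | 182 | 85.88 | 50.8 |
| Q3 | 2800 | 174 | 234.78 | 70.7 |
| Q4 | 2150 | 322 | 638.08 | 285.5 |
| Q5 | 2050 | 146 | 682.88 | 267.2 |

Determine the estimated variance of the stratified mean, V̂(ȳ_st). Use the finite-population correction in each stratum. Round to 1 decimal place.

V̂(ȳ_st) = Σ W_h² (1 − n_h/N_h) s_h²/n_h, with W_h = N_h/N and N = 9250:
  stratum Q1: (800/9250)²·(1 − 102/800)·354.2²/102 = 8.0271
  stratum Q2: (1450/9250)²·(1 − 182/1450)·50.8²/182 = 0.304691
  stratum Q3: (2800/9250)²·(1 − 174/2800)·70.7²/174 = 2.46865
  stratum Q4: (2150/9250)²·(1 − 322/2150)·285.5²/322 = 11.6275
  stratum Q5: (2050/9250)²·(1 − 146/2050)·267.2²/146 = 22.3078
V̂(ȳ_st) = 44.7358

V̂(ȳ_st) ≈ 44.7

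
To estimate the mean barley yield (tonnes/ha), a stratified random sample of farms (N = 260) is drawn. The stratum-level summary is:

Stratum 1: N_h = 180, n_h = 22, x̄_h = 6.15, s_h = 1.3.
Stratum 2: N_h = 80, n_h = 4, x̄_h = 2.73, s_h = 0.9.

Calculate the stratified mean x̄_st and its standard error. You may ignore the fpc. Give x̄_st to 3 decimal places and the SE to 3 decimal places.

x̄_st = Σ W_h x̄_h = (180·6.15 + 80·2.73)/260 = 5.09769
V̂(x̄_st) = Σ W_h² s_h²/n_h, with W_h = N_h/N and N = 260:
  stratum 1: (180/260)²·1.3²/22 = 0.0368182
  stratum 2: (80/260)²·0.9²/4 = 0.0191716
V̂(x̄_st) = 0.0559898
SE(x̄_st) = √0.0559898 = 0.236622

x̄_st ≈ 5.098, SE ≈ 0.237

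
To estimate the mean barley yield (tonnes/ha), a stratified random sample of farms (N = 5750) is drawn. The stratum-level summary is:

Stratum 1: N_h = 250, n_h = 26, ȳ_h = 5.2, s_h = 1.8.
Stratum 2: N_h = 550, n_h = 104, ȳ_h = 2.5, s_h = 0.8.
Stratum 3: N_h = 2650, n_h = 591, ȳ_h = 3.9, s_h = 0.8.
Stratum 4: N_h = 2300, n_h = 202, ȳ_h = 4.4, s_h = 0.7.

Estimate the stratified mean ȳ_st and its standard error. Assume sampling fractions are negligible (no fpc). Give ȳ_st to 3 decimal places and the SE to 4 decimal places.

ȳ_st = Σ W_h ȳ_h = (250·5.2 + 550·2.5 + 2650·3.9 + 2300·4.4)/5750 = 4.02261
V̂(ȳ_st) = Σ W_h² s_h²/n_h, with W_h = N_h/N and N = 5750:
  stratum 1: (250/5750)²·1.8²/26 = 0.000235568
  stratum 2: (550/5750)²·0.8²/104 = 5.63036e-05
  stratum 3: (2650/5750)²·0.8²/591 = 0.000230011
  stratum 4: (2300/5750)²·0.7²/202 = 0.000388119
V̂(ȳ_st) = 0.000910001
SE(ȳ_st) = √0.000910001 = 0.0301662

ȳ_st ≈ 4.023, SE ≈ 0.0302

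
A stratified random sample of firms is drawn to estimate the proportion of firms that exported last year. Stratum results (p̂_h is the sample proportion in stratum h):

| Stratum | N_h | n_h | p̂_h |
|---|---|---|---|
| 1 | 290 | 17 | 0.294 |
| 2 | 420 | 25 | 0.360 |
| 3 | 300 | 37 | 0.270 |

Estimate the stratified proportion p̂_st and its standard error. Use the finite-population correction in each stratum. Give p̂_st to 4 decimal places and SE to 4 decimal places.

p̂_st ≈ 0.3143, SE ≈ 0.0547

N = 1010; stratum weights W_h = N_h/N.
p̂_st = Σ W_h p̂_h = (290·0.294 + 420·0.360 + 300·0.270)/1010 = 0.31432
V̂(p̂_st) = Σ W_h² (1 − n_h/N_h) p̂_h(1−p̂_h)/(n_h−1):
  stratum 1: (290/1010)²·(1 − 17/290)·0.294·0.706/16 = 0.00100682
  stratum 2: (420/1010)²·(1 − 25/420)·0.360·0.640/24 = 0.00156126
  stratum 3: (300/1010)²·(1 − 37/300)·0.270·0.730/36 = 0.000423466
V̂(p̂_st) = 0.00299154; SE = √V̂ = 0.054695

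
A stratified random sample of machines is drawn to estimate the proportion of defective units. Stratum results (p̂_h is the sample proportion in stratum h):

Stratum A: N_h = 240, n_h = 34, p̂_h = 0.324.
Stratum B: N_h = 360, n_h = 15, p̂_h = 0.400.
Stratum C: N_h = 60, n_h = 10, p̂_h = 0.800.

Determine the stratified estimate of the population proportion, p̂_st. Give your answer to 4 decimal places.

N = 660; stratum weights W_h = N_h/N.
p̂_st = Σ W_h p̂_h = (240·0.324 + 360·0.400 + 60·0.800)/660 = 0.40873

p̂_st ≈ 0.4087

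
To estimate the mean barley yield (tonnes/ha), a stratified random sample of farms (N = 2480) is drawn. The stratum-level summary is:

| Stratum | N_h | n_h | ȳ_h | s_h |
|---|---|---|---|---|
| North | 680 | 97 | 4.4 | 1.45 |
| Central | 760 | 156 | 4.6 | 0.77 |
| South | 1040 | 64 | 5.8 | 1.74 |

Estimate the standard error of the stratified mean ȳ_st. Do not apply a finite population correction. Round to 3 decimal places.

SE(ȳ_st) ≈ 0.102

V̂(ȳ_st) = Σ W_h² s_h²/n_h, with W_h = N_h/N and N = 2480:
  stratum North: (680/2480)²·1.45²/97 = 0.00162959
  stratum Central: (760/2480)²·0.77²/156 = 0.000356928
  stratum South: (1040/2480)²·1.74²/64 = 0.00831921
V̂(ȳ_st) = 0.0103057
SE(ȳ_st) = √0.0103057 = 0.101517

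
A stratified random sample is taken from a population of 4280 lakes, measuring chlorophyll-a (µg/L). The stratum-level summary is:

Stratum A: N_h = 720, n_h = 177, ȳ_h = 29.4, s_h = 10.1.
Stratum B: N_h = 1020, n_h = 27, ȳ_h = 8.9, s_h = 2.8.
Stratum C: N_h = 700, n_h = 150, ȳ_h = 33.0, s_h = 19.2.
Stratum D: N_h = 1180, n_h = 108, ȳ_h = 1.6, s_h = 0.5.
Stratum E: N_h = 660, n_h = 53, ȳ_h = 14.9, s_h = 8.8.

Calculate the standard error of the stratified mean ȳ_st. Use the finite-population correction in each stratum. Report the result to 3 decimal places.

SE(ȳ_st) ≈ 0.335

V̂(ȳ_st) = Σ W_h² (1 − n_h/N_h) s_h²/n_h, with W_h = N_h/N and N = 4280:
  stratum A: (720/4280)²·(1 − 177/720)·10.1²/177 = 0.0123003
  stratum B: (1020/4280)²·(1 − 27/1020)·2.8²/27 = 0.0160551
  stratum C: (700/4280)²·(1 − 150/700)·19.2²/150 = 0.0516517
  stratum D: (1180/4280)²·(1 − 108/1180)·0.5²/108 = 0.000159847
  stratum E: (660/4280)²·(1 − 53/660)·8.8²/53 = 0.0319547
V̂(ȳ_st) = 0.112122
SE(ȳ_st) = √0.112122 = 0.334846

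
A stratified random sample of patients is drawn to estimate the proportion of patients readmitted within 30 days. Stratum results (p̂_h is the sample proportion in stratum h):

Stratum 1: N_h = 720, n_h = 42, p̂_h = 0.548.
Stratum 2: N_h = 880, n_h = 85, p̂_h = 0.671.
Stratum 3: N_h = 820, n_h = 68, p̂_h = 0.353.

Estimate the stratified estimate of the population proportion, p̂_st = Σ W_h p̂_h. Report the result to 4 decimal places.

p̂_st ≈ 0.5267

N = 2420; stratum weights W_h = N_h/N.
p̂_st = Σ W_h p̂_h = (720·0.548 + 880·0.671 + 820·0.353)/2420 = 0.52665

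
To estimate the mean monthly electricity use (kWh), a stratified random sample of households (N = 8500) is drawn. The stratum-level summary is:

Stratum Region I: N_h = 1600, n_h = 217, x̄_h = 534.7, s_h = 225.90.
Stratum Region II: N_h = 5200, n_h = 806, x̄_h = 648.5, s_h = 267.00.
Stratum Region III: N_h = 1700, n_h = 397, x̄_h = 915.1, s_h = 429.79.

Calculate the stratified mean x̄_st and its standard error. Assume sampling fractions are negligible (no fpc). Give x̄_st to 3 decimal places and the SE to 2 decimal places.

x̄_st ≈ 680.399, SE ≈ 7.75

x̄_st = Σ W_h x̄_h = (1600·534.7 + 5200·648.5 + 1700·915.1)/8500 = 680.39882
V̂(x̄_st) = Σ W_h² s_h²/n_h, with W_h = N_h/N and N = 8500:
  stratum Region I: (1600/8500)²·225.90²/217 = 8.33249
  stratum Region II: (5200/8500)²·267.00²/806 = 33.1022
  stratum Region III: (1700/8500)²·429.79²/397 = 18.6115
V̂(x̄_st) = 60.0462
SE(x̄_st) = √60.0462 = 7.74895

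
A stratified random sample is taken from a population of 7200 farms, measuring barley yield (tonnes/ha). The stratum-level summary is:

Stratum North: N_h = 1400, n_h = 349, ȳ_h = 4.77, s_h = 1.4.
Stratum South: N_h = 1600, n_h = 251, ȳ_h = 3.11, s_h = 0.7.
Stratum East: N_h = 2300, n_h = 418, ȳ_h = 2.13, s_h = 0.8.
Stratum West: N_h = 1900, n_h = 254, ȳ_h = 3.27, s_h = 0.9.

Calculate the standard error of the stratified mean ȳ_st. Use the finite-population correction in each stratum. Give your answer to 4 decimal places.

SE(ȳ_st) ≈ 0.0237

V̂(ȳ_st) = Σ W_h² (1 − n_h/N_h) s_h²/n_h, with W_h = N_h/N and N = 7200:
  stratum North: (1400/7200)²·(1 − 349/1400)·1.4²/349 = 0.000159403
  stratum South: (1600/7200)²·(1 − 251/1600)·0.7²/251 = 8.1281e-05
  stratum East: (2300/7200)²·(1 − 418/2300)·0.8²/418 = 0.000127846
  stratum West: (1900/7200)²·(1 − 254/1900)·0.9²/254 = 0.000192384
V̂(ȳ_st) = 0.000560914
SE(ȳ_st) = √0.000560914 = 0.0236836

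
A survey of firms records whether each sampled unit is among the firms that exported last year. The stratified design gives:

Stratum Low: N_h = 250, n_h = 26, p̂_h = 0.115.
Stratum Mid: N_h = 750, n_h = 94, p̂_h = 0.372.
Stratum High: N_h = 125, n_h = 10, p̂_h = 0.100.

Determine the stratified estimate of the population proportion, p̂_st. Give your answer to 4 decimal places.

p̂_st ≈ 0.2847

N = 1125; stratum weights W_h = N_h/N.
p̂_st = Σ W_h p̂_h = (250·0.115 + 750·0.372 + 125·0.100)/1125 = 0.28467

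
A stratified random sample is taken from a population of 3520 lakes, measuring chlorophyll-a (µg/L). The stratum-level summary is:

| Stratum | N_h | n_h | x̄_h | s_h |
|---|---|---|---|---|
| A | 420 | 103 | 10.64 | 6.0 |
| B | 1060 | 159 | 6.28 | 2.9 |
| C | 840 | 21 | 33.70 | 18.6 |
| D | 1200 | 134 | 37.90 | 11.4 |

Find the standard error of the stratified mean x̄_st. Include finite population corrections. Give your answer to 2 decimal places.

SE(x̄_st) ≈ 1.01

V̂(x̄_st) = Σ W_h² (1 − n_h/N_h) s_h²/n_h, with W_h = N_h/N and N = 3520:
  stratum A: (420/3520)²·(1 − 103/420)·6.0²/103 = 0.00375568
  stratum B: (1060/3520)²·(1 − 159/1060)·2.9²/159 = 0.00407703
  stratum C: (840/3520)²·(1 − 21/840)·18.6²/21 = 0.914712
  stratum D: (1200/3520)²·(1 − 134/1200)·11.4²/134 = 0.100129
V̂(x̄_st) = 1.02267
SE(x̄_st) = √1.02267 = 1.01127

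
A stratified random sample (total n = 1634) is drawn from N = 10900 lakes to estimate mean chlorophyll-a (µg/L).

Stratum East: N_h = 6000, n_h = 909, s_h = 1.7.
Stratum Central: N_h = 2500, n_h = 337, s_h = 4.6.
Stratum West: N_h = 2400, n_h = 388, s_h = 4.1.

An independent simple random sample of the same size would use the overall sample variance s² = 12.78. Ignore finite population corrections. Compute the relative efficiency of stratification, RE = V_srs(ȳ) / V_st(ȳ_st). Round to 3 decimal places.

RE ≈ 1.228

V̂(ȳ_st) = Σ W_h² s_h²/n_h, with W_h = N_h/N and N = 10900:
  stratum East: (6000/10900)²·1.7²/909 = 0.000963349
  stratum Central: (2500/10900)²·4.6²/337 = 0.00330303
  stratum West: (2400/10900)²·4.1²/388 = 0.00210042
V_st = 0.0063668
V_srs = s²/n = 12.78/1634 = 0.0078213
Relative efficiency = V_srs / V_st = 0.0078213/0.0063668 = 1.2285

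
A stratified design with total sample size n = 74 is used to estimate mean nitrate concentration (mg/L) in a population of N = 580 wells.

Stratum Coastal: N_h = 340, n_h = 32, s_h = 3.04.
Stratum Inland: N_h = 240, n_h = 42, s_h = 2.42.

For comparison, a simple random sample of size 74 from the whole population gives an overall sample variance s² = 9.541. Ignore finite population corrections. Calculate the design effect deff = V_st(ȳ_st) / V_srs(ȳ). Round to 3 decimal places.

deff ≈ 0.955

V̂(ȳ_st) = Σ W_h² s_h²/n_h, with W_h = N_h/N and N = 580:
  stratum Coastal: (340/580)²·3.04²/32 = 0.0992428
  stratum Inland: (240/580)²·2.42²/42 = 0.0238753
V_st = 0.123118
V_srs = s²/n = 9.541/74 = 0.128932
deff = V_st / V_srs = 0.123118/0.128932 = 0.9549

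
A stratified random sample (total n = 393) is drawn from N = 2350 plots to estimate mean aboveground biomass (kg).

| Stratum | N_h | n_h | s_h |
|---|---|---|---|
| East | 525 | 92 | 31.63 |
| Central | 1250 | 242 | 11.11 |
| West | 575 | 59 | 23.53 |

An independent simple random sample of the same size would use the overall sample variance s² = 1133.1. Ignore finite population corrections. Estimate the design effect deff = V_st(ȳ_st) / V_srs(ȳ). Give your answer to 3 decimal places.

V̂(ȳ_st) = Σ W_h² s_h²/n_h, with W_h = N_h/N and N = 2350:
  stratum East: (525/2350)²·31.63²/92 = 0.542742
  stratum Central: (1250/2350)²·11.11²/242 = 0.14431
  stratum West: (575/2350)²·23.53²/59 = 0.561813
V_st = 1.24887
V_srs = s²/n = 1133.1/393 = 2.88321
deff = V_st / V_srs = 1.24887/2.88321 = 0.4332

deff ≈ 0.433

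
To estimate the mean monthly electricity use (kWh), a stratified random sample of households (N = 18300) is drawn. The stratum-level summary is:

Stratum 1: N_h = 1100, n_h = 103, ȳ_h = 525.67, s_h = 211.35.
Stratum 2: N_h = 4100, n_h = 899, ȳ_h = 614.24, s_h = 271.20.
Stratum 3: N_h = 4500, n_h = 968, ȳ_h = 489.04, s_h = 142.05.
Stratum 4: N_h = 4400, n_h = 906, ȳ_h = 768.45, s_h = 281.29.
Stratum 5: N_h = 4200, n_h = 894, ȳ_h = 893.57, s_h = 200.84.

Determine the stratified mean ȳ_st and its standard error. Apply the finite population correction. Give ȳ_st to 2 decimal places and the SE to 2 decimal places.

ȳ_st ≈ 679.32, SE ≈ 3.39

ȳ_st = Σ W_h ȳ_h = (1100·525.67 + 4100·614.24 + 4500·489.04 + 4400·768.45 + 4200·893.57)/18300 = 679.31557
V̂(ȳ_st) = Σ W_h² (1 − n_h/N_h) s_h²/n_h, with W_h = N_h/N and N = 18300:
  stratum 1: (1100/18300)²·(1 − 103/1100)·211.35²/103 = 1.42021
  stratum 2: (4100/18300)²·(1 − 899/4100)·271.20²/899 = 3.20617
  stratum 3: (4500/18300)²·(1 − 968/4500)·142.05²/968 = 0.989323
  stratum 4: (4400/18300)²·(1 − 906/4400)·281.29²/906 = 4.00916
  stratum 5: (4200/18300)²·(1 − 894/4200)·200.84²/894 = 1.87074
V̂(ȳ_st) = 11.4956
SE(ȳ_st) = √11.4956 = 3.39052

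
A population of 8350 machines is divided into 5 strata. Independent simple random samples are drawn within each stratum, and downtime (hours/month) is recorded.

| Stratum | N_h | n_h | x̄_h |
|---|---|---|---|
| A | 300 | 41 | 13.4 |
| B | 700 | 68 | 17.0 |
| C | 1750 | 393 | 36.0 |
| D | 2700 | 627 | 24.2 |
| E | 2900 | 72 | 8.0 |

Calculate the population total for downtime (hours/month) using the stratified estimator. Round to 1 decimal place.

τ̂_st = Σ N_h x̄_h = 300·13.4 + 700·17.0 + 1750·36.0 + 2700·24.2 + 2900·8.0 = 167460.0

τ̂_st ≈ 167460.0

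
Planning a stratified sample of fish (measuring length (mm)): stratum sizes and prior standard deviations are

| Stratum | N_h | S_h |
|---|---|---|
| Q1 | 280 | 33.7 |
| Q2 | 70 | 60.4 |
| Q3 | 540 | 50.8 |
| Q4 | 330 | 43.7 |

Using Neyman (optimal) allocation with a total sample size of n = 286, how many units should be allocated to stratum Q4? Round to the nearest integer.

74

Neyman allocation: n_h = n · N_h S_h / Σ N_i S_i, with n = 286.
  stratum Q1: N_h·S_h = 280·33.7 = 9436.00
  stratum Q2: N_h·S_h = 70·60.4 = 4228.00
  stratum Q3: N_h·S_h = 540·50.8 = 27432.00
  stratum Q4: N_h·S_h = 330·43.7 = 14421.00
Σ N_h S_h = 55517.00
n for stratum Q4 = 286·14421.00/55517.00 = 74.291 → 74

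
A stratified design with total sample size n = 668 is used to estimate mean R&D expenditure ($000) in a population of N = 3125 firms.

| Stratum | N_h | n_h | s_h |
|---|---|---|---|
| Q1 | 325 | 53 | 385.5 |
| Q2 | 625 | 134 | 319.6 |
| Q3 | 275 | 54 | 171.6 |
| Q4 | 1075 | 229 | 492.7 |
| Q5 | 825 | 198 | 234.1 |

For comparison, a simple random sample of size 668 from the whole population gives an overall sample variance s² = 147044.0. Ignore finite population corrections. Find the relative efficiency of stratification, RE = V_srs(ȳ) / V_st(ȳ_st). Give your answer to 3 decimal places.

RE ≈ 1.049

V̂(ȳ_st) = Σ W_h² s_h²/n_h, with W_h = N_h/N and N = 3125:
  stratum Q1: (325/3125)²·385.5²/53 = 30.3277
  stratum Q2: (625/3125)²·319.6²/134 = 30.4908
  stratum Q3: (275/3125)²·171.6²/54 = 4.22285
  stratum Q4: (1075/3125)²·492.7²/229 = 125.443
  stratum Q5: (825/3125)²·234.1²/198 = 19.2906
V_st = 209.775
V_srs = s²/n = 147044.0/668 = 220.126
Relative efficiency = V_srs / V_st = 220.126/209.775 = 1.0493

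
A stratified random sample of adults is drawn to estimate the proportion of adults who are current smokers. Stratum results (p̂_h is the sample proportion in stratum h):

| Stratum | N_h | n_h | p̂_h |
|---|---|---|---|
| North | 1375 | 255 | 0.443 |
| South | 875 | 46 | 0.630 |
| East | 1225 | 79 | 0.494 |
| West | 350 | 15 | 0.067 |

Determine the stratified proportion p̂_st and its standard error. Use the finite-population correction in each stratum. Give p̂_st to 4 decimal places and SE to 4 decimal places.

p̂_st ≈ 0.4677, SE ≈ 0.0265

N = 3825; stratum weights W_h = N_h/N.
p̂_st = Σ W_h p̂_h = (1375·0.443 + 875·0.630 + 1225·0.494 + 350·0.067)/3825 = 0.46771
V̂(p̂_st) = Σ W_h² (1 − n_h/N_h) p̂_h(1−p̂_h)/(n_h−1):
  stratum North: (1375/3825)²·(1 − 255/1375)·0.443·0.557/254 = 0.000102255
  stratum South: (875/3825)²·(1 − 46/875)·0.630·0.370/45 = 0.00025682
  stratum East: (1225/3825)²·(1 − 79/1225)·0.494·0.506/78 = 0.000307497
  stratum West: (350/3825)²·(1 − 15/350)·0.067·0.933/14 = 3.57831e-05
V̂(p̂_st) = 0.000702355; SE = √V̂ = 0.026502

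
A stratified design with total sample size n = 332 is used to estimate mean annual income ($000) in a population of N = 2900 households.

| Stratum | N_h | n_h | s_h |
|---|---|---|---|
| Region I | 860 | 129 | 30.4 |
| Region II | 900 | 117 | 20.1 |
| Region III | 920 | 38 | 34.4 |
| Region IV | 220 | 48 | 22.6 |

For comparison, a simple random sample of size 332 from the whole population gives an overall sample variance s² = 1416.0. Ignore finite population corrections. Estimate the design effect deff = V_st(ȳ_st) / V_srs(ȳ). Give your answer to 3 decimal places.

V̂(ȳ_st) = Σ W_h² s_h²/n_h, with W_h = N_h/N and N = 2900:
  stratum Region I: (860/2900)²·30.4²/129 = 0.630026
  stratum Region II: (900/2900)²·20.1²/117 = 0.332579
  stratum Region III: (920/2900)²·34.4²/38 = 3.1341
  stratum Region IV: (220/2900)²·22.6²/48 = 0.0612386
V_st = 4.15794
V_srs = s²/n = 1416.0/332 = 4.26506
deff = V_st / V_srs = 4.15794/4.26506 = 0.9749

deff ≈ 0.975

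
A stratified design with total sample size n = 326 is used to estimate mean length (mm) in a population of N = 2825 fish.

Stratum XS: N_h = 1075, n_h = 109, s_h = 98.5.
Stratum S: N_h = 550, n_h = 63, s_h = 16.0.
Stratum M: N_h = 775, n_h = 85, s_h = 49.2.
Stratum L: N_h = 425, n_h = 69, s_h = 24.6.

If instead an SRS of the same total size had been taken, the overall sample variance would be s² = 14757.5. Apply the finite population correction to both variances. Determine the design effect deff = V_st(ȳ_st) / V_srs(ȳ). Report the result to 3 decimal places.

deff ≈ 0.344

V̂(ȳ_st) = Σ W_h² (1 − n_h/N_h) s_h²/n_h, with W_h = N_h/N and N = 2825:
  stratum XS: (1075/2825)²·(1 − 109/1075)·98.5²/109 = 11.5823
  stratum S: (550/2825)²·(1 − 63/550)·16.0²/63 = 0.136381
  stratum M: (775/2825)²·(1 − 85/775)·49.2²/85 = 1.90821
  stratum L: (425/2825)²·(1 − 69/425)·24.6²/69 = 0.166274
V_st = 13.7932
V_srs = (1 − 326/2825)·14757.5/326 = 40.0445
deff = V_st / V_srs = 13.7932/40.0445 = 0.3444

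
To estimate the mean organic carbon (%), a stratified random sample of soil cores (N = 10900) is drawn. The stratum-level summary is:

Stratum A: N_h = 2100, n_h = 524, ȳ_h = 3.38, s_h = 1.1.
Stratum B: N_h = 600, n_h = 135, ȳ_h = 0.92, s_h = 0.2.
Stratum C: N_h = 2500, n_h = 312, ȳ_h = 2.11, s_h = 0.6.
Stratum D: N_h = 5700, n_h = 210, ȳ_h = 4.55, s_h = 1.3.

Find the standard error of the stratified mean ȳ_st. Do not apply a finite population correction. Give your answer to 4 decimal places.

V̂(ȳ_st) = Σ W_h² s_h²/n_h, with W_h = N_h/N and N = 10900:
  stratum A: (2100/10900)²·1.1²/524 = 8.57116e-05
  stratum B: (600/10900)²·0.2²/135 = 8.97792e-07
  stratum C: (2500/10900)²·0.6²/312 = 6.06981e-05
  stratum D: (5700/10900)²·1.3²/210 = 0.00220072
V̂(ȳ_st) = 0.00234802
SE(ȳ_st) = √0.00234802 = 0.0484564

SE(ȳ_st) ≈ 0.0485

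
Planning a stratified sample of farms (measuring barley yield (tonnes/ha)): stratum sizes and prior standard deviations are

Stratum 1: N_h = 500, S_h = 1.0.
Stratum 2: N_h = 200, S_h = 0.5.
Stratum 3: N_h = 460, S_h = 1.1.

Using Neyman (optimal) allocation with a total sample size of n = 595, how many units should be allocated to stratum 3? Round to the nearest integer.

Neyman allocation: n_h = n · N_h S_h / Σ N_i S_i, with n = 595.
  stratum 1: N_h·S_h = 500·1.0 = 500.00
  stratum 2: N_h·S_h = 200·0.5 = 100.00
  stratum 3: N_h·S_h = 460·1.1 = 506.00
Σ N_h S_h = 1106.00
n for stratum 3 = 595·506.00/1106.00 = 272.215 → 272

272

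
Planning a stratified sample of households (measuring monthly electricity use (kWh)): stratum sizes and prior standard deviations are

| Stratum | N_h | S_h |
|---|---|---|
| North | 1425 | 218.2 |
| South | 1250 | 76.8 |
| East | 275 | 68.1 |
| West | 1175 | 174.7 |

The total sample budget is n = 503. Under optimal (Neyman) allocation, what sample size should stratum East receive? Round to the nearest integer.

Neyman allocation: n_h = n · N_h S_h / Σ N_i S_i, with n = 503.
  stratum North: N_h·S_h = 1425·218.2 = 310935.00
  stratum South: N_h·S_h = 1250·76.8 = 96000.00
  stratum East: N_h·S_h = 275·68.1 = 18727.50
  stratum West: N_h·S_h = 1175·174.7 = 205272.50
Σ N_h S_h = 630935.00
n for stratum East = 503·18727.50/630935.00 = 14.930 → 15

15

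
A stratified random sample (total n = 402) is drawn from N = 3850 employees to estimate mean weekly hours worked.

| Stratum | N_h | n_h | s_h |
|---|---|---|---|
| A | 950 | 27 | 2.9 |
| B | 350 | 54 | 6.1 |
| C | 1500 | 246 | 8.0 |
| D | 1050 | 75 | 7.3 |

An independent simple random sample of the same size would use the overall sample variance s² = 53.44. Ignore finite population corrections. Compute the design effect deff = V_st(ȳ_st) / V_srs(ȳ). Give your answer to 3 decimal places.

V̂(ȳ_st) = Σ W_h² s_h²/n_h, with W_h = N_h/N and N = 3850:
  stratum A: (950/3850)²·2.9²/27 = 0.0189652
  stratum B: (350/3850)²·6.1²/54 = 0.00569483
  stratum C: (1500/3850)²·8.0²/246 = 0.0394917
  stratum D: (1050/3850)²·7.3²/75 = 0.0528496
V_st = 0.117001
V_srs = s²/n = 53.44/402 = 0.132935
deff = V_st / V_srs = 0.117001/0.132935 = 0.8801

deff ≈ 0.880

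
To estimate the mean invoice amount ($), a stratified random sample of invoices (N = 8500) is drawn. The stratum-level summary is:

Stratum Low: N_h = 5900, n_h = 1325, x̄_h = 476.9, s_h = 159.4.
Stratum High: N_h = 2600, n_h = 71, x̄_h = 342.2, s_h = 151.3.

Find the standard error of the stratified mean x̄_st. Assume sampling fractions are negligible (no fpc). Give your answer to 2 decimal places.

SE(x̄_st) ≈ 6.28

V̂(x̄_st) = Σ W_h² s_h²/n_h, with W_h = N_h/N and N = 8500:
  stratum Low: (5900/8500)²·159.4²/1325 = 9.23904
  stratum High: (2600/8500)²·151.3²/71 = 30.1667
V̂(x̄_st) = 39.4058
SE(x̄_st) = √39.4058 = 6.2774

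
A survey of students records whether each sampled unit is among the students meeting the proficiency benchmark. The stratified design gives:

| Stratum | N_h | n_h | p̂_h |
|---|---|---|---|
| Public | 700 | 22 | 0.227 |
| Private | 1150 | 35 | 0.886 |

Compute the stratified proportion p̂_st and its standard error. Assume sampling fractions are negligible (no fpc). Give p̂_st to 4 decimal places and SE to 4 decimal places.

N = 1850; stratum weights W_h = N_h/N.
p̂_st = Σ W_h p̂_h = (700·0.227 + 1150·0.886)/1850 = 0.63665
V̂(p̂_st) = Σ W_h² p̂_h(1−p̂_h)/(n_h−1):
  stratum Public: (700/1850)²·0.227·0.773/21 = 0.0011963
  stratum Private: (1150/1850)²·0.886·0.114/34 = 0.00114792
V̂(p̂_st) = 0.00234422; SE = √V̂ = 0.0484171

p̂_st ≈ 0.6366, SE ≈ 0.0484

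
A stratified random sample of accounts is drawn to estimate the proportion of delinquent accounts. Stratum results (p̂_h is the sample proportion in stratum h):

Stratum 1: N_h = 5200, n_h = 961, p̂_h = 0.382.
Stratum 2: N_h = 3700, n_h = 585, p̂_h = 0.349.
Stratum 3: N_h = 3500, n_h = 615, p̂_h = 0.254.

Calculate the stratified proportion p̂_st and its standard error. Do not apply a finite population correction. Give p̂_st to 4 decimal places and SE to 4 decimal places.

N = 12400; stratum weights W_h = N_h/N.
p̂_st = Σ W_h p̂_h = (5200·0.382 + 3700·0.349 + 3500·0.254)/12400 = 0.33602
V̂(p̂_st) = Σ W_h² p̂_h(1−p̂_h)/(n_h−1):
  stratum 1: (5200/12400)²·0.382·0.618/960 = 4.32458e-05
  stratum 2: (3700/12400)²·0.349·0.651/584 = 3.46381e-05
  stratum 3: (3500/12400)²·0.254·0.746/614 = 2.45865e-05
V̂(p̂_st) = 0.00010247; SE = √V̂ = 0.0101228

p̂_st ≈ 0.3360, SE ≈ 0.0101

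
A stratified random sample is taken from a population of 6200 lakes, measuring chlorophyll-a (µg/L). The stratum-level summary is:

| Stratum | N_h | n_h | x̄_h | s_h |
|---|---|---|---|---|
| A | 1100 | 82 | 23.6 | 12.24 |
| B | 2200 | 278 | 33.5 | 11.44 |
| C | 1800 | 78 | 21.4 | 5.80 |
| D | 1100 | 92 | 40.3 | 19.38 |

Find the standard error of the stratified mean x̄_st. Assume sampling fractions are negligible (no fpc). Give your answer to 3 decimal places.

V̂(x̄_st) = Σ W_h² s_h²/n_h, with W_h = N_h/N and N = 6200:
  stratum A: (1100/6200)²·12.24²/82 = 0.057511
  stratum B: (2200/6200)²·11.44²/278 = 0.0592747
  stratum C: (1800/6200)²·5.80²/78 = 0.0363516
  stratum D: (1100/6200)²·19.38²/92 = 0.128505
V̂(x̄_st) = 0.281643
SE(x̄_st) = √0.281643 = 0.5307

SE(x̄_st) ≈ 0.531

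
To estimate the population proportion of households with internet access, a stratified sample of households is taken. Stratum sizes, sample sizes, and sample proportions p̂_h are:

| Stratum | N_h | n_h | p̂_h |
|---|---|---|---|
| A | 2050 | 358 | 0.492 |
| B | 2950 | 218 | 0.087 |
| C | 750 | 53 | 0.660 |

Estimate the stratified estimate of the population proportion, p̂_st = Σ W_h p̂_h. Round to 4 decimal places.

N = 5750; stratum weights W_h = N_h/N.
p̂_st = Σ W_h p̂_h = (2050·0.492 + 2950·0.087 + 750·0.660)/5750 = 0.30613

p̂_st ≈ 0.3061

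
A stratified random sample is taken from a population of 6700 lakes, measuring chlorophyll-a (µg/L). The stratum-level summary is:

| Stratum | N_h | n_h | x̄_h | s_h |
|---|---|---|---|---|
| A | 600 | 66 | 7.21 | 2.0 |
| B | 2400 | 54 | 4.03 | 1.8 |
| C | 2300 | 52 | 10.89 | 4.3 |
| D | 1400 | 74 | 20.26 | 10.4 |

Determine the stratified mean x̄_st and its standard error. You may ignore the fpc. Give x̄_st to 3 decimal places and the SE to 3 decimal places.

x̄_st = Σ W_h x̄_h = (600·7.21 + 2400·4.03 + 2300·10.89 + 1400·20.26)/6700 = 10.06104
V̂(x̄_st) = Σ W_h² s_h²/n_h, with W_h = N_h/N and N = 6700:
  stratum A: (600/6700)²·2.0²/66 = 0.000486037
  stratum B: (2400/6700)²·1.8²/54 = 0.00769882
  stratum C: (2300/6700)²·4.3²/52 = 0.0419025
  stratum D: (1400/6700)²·10.4²/74 = 0.0638177
V̂(x̄_st) = 0.113905
SE(x̄_st) = √0.113905 = 0.337498

x̄_st ≈ 10.061, SE ≈ 0.337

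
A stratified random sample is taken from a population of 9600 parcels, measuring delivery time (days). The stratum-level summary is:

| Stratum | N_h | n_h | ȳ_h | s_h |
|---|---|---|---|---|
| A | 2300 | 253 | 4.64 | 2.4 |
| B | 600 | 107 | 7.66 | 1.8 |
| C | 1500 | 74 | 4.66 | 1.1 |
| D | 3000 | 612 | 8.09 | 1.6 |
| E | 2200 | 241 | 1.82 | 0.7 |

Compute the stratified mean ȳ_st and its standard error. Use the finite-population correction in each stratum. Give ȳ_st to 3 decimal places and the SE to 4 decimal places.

ȳ_st = Σ W_h ȳ_h = (2300·4.64 + 600·7.66 + 1500·4.66 + 3000·8.09 + 2200·1.82)/9600 = 5.26375
V̂(ȳ_st) = Σ W_h² (1 − n_h/N_h) s_h²/n_h, with W_h = N_h/N and N = 9600:
  stratum A: (2300/9600)²·(1 − 253/2300)·2.4²/253 = 0.00116307
  stratum B: (600/9600)²·(1 − 107/600)·1.8²/107 = 9.7189e-05
  stratum C: (1500/9600)²·(1 − 74/1500)·1.1²/74 = 0.000379509
  stratum D: (3000/9600)²·(1 − 612/3000)·1.6²/612 = 0.000325163
  stratum E: (2200/9600)²·(1 − 241/2200)·0.7²/241 = 9.5081e-05
V̂(ȳ_st) = 0.00206001
SE(ȳ_st) = √0.00206001 = 0.0453873

ȳ_st ≈ 5.264, SE ≈ 0.0454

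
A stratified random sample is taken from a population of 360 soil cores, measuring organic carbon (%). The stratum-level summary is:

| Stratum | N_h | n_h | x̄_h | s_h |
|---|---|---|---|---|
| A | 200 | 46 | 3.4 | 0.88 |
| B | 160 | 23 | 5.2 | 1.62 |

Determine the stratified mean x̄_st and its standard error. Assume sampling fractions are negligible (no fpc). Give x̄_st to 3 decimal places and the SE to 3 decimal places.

x̄_st ≈ 4.200, SE ≈ 0.167

x̄_st = Σ W_h x̄_h = (200·3.4 + 160·5.2)/360 = 4.20000
V̂(x̄_st) = Σ W_h² s_h²/n_h, with W_h = N_h/N and N = 360:
  stratum A: (200/360)²·0.88²/46 = 0.00519592
  stratum B: (160/360)²·1.62²/23 = 0.0225391
V̂(x̄_st) = 0.0277351
SE(x̄_st) = √0.0277351 = 0.166538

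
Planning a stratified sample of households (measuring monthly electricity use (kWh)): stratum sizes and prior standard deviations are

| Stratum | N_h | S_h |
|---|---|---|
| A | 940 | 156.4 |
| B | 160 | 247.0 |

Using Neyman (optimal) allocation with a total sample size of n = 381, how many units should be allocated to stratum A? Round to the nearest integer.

Neyman allocation: n_h = n · N_h S_h / Σ N_i S_i, with n = 381.
  stratum A: N_h·S_h = 940·156.4 = 147016.00
  stratum B: N_h·S_h = 160·247.0 = 39520.00
Σ N_h S_h = 186536.00
n for stratum A = 381·147016.00/186536.00 = 300.280 → 300

300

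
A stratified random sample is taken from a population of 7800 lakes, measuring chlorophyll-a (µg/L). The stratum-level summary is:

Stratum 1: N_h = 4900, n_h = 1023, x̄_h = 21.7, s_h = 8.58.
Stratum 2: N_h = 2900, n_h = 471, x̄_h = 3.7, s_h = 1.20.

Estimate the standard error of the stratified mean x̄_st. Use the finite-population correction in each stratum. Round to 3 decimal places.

SE(x̄_st) ≈ 0.151

V̂(x̄_st) = Σ W_h² (1 − n_h/N_h) s_h²/n_h, with W_h = N_h/N and N = 7800:
  stratum 1: (4900/7800)²·(1 − 1023/4900)·8.58²/1023 = 0.0224699
  stratum 2: (2900/7800)²·(1 − 471/2900)·1.20²/471 = 0.000353979
V̂(x̄_st) = 0.0228239
SE(x̄_st) = √0.0228239 = 0.151076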